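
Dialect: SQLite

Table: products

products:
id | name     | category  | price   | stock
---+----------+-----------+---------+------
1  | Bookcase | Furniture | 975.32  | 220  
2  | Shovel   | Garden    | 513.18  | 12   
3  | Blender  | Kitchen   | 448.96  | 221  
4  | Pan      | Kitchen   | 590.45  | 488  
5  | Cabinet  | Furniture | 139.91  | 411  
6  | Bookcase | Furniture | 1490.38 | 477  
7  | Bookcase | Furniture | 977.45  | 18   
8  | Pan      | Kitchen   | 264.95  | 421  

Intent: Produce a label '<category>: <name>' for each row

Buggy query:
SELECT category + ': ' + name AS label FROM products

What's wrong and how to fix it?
Bug: SQLite uses || for string concatenation; + coerces text to numbers (yielding 0)

Fix: Use the || operator for string concatenation

Corrected query:
SELECT category || ': ' || name AS label FROM products

Result:
label              
-------------------
Furniture: Bookcase
Garden: Shovel     
Kitchen: Blender   
Kitchen: Pan       
Furniture: Cabinet 
Furniture: Bookcase
Furniture: Bookcase
Kitchen: Pan       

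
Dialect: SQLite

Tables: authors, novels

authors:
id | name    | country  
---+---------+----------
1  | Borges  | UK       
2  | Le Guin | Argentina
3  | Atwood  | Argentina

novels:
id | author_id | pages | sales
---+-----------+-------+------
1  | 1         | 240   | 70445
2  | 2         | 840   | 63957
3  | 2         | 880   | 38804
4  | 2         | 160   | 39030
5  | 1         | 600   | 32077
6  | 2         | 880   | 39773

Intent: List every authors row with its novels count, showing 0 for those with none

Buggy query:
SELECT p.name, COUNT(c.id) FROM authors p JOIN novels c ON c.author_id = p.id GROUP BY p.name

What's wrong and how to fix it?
Bug: An inner join excludes parents with zero children

Fix: Use LEFT JOIN so parents without children still appear (COUNT(c.id) gives 0)

Corrected query:
SELECT p.name, COUNT(c.id) FROM authors p LEFT JOIN novels c ON c.author_id = p.id GROUP BY p.name

Result:
name    | COUNT(c.id)
--------+------------
Atwood  | 0          
Borges  | 2          
Le Guin | 4          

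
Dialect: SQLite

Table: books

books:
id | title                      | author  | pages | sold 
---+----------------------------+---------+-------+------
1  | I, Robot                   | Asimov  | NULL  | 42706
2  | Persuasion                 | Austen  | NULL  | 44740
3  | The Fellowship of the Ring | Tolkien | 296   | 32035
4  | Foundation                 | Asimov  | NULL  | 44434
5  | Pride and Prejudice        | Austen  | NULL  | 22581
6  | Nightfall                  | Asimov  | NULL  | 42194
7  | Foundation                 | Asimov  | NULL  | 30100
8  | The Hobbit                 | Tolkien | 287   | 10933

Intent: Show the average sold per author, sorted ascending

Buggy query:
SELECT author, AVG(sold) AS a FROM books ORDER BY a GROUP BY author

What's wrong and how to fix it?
Bug: GROUP BY must precede ORDER BY

Fix: Move ORDER BY to the end, after GROUP BY

Corrected query:
SELECT author, AVG(sold) AS a FROM books GROUP BY author ORDER BY a

Result:
author  | a      
--------+--------
Tolkien | 21484  
Austen  | 33660.5
Asimov  | 39858.5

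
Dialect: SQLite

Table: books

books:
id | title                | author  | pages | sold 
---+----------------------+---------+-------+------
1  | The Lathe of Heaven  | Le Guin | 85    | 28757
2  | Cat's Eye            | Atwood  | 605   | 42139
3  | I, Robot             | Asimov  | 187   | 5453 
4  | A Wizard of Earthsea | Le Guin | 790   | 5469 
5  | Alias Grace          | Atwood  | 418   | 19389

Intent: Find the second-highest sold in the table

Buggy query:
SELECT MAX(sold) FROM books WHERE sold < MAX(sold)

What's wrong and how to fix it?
Bug: MAX(sold) on the right of the comparison is an aggregate-in-WHERE error

Fix: Put the inner MAX in a scalar subquery

Corrected query:
SELECT MAX(sold) FROM books WHERE sold < (SELECT MAX(sold) FROM books)

Result:
MAX(sold)
---------
28757    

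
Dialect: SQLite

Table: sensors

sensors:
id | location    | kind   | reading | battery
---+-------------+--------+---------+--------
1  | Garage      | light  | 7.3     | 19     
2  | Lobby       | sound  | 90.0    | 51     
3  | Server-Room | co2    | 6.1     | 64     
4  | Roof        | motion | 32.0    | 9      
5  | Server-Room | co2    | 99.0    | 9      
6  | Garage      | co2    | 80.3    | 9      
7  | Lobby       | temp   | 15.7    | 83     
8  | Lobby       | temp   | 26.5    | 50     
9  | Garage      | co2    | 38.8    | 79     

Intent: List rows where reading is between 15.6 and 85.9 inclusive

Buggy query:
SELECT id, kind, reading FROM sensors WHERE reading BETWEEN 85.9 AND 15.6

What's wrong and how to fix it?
Bug: BETWEEN expects the lower bound first; with 85.9 AND 15.6 the range is empty

Fix: Swap the bounds so the smaller value comes first

Corrected query:
SELECT id, kind, reading FROM sensors WHERE reading BETWEEN 15.6 AND 85.9

Result:
id | kind   | reading
---+--------+--------
4  | motion | 32     
6  | co2    | 80.3   
7  | temp   | 15.7   
8  | temp   | 26.5   
9  | co2    | 38.8   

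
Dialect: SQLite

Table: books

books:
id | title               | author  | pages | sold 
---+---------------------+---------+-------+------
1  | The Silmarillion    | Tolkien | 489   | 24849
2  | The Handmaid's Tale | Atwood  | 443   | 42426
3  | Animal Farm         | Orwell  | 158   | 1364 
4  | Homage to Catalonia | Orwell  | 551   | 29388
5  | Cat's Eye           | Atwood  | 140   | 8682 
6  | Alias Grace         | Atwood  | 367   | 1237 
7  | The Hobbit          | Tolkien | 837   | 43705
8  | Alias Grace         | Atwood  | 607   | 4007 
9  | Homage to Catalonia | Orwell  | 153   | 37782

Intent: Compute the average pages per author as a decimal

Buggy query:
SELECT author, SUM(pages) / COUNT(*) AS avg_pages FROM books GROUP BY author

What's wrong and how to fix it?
Bug: SUM(pages) and COUNT(*) are both integers; the division truncates the fractional part

Fix: Multiply by 1.0 (or CAST to REAL) to force floating-point division

Corrected query:
SELECT author, SUM(pages) * 1.0 / COUNT(*) AS avg_pages FROM books GROUP BY author

Result:
author  | avg_pages 
--------+-----------
Atwood  | 389.25    
Orwell  | 287.333333
Tolkien | 663       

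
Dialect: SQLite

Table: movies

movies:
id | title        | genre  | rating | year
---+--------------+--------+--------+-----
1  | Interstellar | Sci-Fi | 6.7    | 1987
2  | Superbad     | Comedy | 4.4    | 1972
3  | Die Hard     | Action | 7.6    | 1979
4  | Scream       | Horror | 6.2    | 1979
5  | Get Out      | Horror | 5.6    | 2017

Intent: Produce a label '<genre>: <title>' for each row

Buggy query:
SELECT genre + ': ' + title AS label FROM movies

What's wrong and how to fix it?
Bug: SQLite uses || for string concatenation; + coerces text to numbers (yielding 0)

Fix: Replace + with || to concatenate text

Corrected query:
SELECT genre || ': ' || title AS label FROM movies

Result:
label               
--------------------
Sci-Fi: Interstellar
Comedy: Superbad    
Action: Die Hard    
Horror: Scream      
Horror: Get Out     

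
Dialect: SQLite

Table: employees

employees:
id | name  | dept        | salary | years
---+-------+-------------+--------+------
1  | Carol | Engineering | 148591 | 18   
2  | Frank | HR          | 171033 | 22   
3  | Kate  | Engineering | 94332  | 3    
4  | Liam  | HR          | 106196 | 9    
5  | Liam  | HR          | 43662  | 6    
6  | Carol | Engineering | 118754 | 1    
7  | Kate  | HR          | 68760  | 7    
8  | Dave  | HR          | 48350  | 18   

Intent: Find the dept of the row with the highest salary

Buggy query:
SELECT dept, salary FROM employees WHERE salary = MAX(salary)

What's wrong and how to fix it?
Bug: MAX(salary) is an aggregate and cannot be used directly in WHERE

Fix: Use a subquery: WHERE salary = (SELECT MAX(salary) FROM employees)

Corrected query:
SELECT dept, salary FROM employees WHERE salary = (SELECT MAX(salary) FROM employees)

Result:
dept | salary
-----+-------
HR   | 171033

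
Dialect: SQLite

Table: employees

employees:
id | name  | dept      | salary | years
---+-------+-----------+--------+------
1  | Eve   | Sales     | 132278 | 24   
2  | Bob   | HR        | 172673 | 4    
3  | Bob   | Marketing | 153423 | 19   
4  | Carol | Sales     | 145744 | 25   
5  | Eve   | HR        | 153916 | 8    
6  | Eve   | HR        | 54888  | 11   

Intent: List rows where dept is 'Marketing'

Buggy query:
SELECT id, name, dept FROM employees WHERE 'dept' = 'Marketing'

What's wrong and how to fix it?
Bug: 'dept' in single quotes is a string literal, not the column; the comparison is literal-vs-literal and never true

Fix: Reference the column as dept without single quotes

Corrected query:
SELECT id, name, dept FROM employees WHERE dept = 'Marketing'

Result:
id | name | dept     
---+------+----------
3  | Bob  | Marketing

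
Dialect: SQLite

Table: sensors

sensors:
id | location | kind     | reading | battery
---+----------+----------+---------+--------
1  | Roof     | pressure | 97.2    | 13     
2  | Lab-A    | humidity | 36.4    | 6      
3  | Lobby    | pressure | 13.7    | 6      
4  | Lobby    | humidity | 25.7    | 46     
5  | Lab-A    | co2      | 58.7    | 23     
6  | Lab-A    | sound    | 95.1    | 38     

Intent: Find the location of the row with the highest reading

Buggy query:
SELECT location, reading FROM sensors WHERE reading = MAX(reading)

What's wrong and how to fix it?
Bug: WHERE is evaluated per row; an aggregate over the whole table isn't defined there

Fix: Wrap MAX in a scalar subquery so WHERE compares against a single value

Corrected query:
SELECT location, reading FROM sensors WHERE reading = (SELECT MAX(reading) FROM sensors)

Result:
location | reading
---------+--------
Roof     | 97.2   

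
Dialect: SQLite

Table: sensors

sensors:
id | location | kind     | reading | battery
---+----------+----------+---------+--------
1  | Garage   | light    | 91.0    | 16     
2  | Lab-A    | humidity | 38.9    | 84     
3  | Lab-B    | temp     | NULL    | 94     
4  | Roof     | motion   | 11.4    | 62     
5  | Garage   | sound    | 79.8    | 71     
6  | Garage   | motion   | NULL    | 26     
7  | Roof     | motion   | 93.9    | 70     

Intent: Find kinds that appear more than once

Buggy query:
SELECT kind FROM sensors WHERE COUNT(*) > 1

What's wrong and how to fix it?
Bug: COUNT(*) is an aggregate and cannot be used in WHERE

Fix: GROUP BY kind, then filter groups with HAVING COUNT(*) > 1

Corrected query:
SELECT kind FROM sensors GROUP BY kind HAVING COUNT(*) > 1

Result:
kind  
------
motion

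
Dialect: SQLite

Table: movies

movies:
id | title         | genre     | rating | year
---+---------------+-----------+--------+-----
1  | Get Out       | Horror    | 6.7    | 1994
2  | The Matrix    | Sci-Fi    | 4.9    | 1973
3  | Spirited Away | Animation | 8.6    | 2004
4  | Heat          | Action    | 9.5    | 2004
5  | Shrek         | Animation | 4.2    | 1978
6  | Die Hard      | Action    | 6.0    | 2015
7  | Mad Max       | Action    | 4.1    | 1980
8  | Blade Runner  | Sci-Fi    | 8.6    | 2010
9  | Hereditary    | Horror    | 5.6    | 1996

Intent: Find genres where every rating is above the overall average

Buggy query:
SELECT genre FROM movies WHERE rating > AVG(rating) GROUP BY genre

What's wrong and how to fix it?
Bug: WHERE evaluates per row before aggregation, so AVG() is unavailable

Fix: Compute the overall average in a scalar subquery and compare each group's MIN against it in HAVING

Corrected query:
SELECT genre FROM movies GROUP BY genre HAVING MIN(rating) > (SELECT AVG(rating) FROM movies)

Result:
(no rows)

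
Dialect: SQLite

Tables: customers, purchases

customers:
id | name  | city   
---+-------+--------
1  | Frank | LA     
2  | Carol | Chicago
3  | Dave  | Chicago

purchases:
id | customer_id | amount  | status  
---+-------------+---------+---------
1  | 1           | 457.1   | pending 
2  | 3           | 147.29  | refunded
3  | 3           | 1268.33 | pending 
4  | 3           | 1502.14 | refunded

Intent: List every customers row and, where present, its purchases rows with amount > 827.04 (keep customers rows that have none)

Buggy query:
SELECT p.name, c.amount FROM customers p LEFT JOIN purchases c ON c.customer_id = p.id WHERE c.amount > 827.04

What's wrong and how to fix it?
Bug: A WHERE condition on the right-hand table after LEFT JOIN drops unmatched parents

Fix: Put 'c.amount > 827.04' in the JOIN's ON clause instead of WHERE

Corrected query:
SELECT p.name, c.amount FROM customers p LEFT JOIN purchases c ON c.customer_id = p.id AND c.amount > 827.04

Result:
name  | amount 
------+--------
Frank | NULL   
Carol | NULL   
Dave  | 1268.33
Dave  | 1502.14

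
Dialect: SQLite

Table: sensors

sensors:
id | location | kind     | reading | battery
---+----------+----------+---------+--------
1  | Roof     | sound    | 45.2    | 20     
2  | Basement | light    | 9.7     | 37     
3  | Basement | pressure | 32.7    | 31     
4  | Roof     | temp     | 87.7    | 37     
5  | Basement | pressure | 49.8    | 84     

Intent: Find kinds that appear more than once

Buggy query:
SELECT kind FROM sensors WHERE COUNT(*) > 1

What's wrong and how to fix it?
Bug: WHERE can't reference COUNT(*); aggregates are computed after WHERE

Fix: Group first, then use HAVING for the count condition

Corrected query:
SELECT kind FROM sensors GROUP BY kind HAVING COUNT(*) > 1

Result:
kind    
--------
pressure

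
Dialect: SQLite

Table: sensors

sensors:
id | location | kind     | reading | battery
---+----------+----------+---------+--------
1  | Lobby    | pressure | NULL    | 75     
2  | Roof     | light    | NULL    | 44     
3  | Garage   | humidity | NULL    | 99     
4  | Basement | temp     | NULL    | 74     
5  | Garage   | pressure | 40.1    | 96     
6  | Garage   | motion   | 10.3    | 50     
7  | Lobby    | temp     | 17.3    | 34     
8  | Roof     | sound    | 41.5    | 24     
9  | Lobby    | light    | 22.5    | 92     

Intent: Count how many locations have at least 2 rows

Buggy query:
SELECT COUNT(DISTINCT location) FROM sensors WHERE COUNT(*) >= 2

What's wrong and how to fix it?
Bug: WHERE filters individual rows, not groups, so a group-level COUNT is invalid there

Fix: Use a subquery that GROUPs and filters with HAVING, then count its rows

Corrected query:
SELECT COUNT(*) FROM (SELECT location FROM sensors GROUP BY location HAVING COUNT(*) >= 2)

Result:
COUNT(*)
--------
3       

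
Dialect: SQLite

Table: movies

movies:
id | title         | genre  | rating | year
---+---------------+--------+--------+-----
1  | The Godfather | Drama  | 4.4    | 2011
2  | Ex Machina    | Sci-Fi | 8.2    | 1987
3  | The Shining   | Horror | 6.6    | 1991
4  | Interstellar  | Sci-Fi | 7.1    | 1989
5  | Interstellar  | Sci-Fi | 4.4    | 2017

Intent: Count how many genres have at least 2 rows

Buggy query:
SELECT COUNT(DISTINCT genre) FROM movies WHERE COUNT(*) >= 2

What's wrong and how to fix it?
Bug: WHERE filters individual rows, not groups, so a group-level COUNT is invalid there

Fix: Group first with HAVING COUNT(*) >= 2, then COUNT the resulting groups

Corrected query:
SELECT COUNT(*) FROM (SELECT genre FROM movies GROUP BY genre HAVING COUNT(*) >= 2)

Result:
COUNT(*)
--------
1       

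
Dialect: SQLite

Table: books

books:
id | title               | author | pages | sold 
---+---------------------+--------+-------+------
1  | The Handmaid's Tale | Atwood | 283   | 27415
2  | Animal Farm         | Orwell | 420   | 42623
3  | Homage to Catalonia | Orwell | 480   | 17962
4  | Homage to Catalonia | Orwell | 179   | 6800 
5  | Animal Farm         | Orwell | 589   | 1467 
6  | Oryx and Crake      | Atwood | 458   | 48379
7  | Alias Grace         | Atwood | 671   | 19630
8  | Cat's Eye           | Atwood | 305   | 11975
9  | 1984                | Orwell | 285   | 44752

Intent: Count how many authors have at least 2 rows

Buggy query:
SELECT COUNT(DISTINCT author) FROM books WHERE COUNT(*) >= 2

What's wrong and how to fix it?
Bug: WHERE filters individual rows, not groups, so a group-level COUNT is invalid there

Fix: Group first with HAVING COUNT(*) >= 2, then COUNT the resulting groups

Corrected query:
SELECT COUNT(*) FROM (SELECT author FROM books GROUP BY author HAVING COUNT(*) >= 2)

Result:
COUNT(*)
--------
2       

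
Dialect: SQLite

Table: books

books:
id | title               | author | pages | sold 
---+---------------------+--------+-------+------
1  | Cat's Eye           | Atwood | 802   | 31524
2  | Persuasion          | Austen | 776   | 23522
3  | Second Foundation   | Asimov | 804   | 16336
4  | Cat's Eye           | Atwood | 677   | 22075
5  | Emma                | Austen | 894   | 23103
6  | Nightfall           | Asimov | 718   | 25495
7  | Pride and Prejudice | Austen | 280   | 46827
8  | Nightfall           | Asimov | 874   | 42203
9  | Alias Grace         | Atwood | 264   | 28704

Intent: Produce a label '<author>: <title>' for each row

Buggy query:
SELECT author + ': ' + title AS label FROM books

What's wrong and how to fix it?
Bug: SQLite uses || for string concatenation; + coerces text to numbers (yielding 0)

Fix: Replace + with || to concatenate text

Corrected query:
SELECT author || ': ' || title AS label FROM books

Result:
label                      
---------------------------
Atwood: Cat's Eye          
Austen: Persuasion         
Asimov: Second Foundation  
Atwood: Cat's Eye          
Austen: Emma               
Asimov: Nightfall          
Austen: Pride and Prejudice
Asimov: Nightfall          
Atwood: Alias Grace        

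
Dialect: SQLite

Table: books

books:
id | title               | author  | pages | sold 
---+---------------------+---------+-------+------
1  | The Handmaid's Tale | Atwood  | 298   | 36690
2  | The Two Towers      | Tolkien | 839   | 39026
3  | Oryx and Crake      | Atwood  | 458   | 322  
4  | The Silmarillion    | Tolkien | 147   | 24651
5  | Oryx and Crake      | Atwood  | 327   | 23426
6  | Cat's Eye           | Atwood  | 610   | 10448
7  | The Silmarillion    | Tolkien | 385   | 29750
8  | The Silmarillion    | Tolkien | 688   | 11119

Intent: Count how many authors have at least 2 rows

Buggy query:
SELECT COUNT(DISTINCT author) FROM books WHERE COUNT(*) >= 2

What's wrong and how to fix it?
Bug: WHERE filters individual rows, not groups, so a group-level COUNT is invalid there

Fix: Use a subquery that GROUPs and filters with HAVING, then count its rows

Corrected query:
SELECT COUNT(*) FROM (SELECT author FROM books GROUP BY author HAVING COUNT(*) >= 2)

Result:
COUNT(*)
--------
2       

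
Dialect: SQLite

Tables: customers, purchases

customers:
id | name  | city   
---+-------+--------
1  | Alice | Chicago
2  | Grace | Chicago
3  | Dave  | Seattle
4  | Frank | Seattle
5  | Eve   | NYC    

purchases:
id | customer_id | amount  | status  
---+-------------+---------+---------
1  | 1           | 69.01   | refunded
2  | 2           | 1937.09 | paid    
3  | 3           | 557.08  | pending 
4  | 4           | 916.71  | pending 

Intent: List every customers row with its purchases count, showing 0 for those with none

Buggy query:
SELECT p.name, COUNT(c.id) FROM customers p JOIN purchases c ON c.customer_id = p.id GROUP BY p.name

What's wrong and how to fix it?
Bug: INNER JOIN drops customers rows that have no matching purchases rows

Fix: Use LEFT JOIN so parents without children still appear (COUNT(c.id) gives 0)

Corrected query:
SELECT p.name, COUNT(c.id) FROM customers p LEFT JOIN purchases c ON c.customer_id = p.id GROUP BY p.name

Result:
name  | COUNT(c.id)
------+------------
Alice | 1          
Dave  | 1          
Eve   | 0          
Frank | 1          
Grace | 1          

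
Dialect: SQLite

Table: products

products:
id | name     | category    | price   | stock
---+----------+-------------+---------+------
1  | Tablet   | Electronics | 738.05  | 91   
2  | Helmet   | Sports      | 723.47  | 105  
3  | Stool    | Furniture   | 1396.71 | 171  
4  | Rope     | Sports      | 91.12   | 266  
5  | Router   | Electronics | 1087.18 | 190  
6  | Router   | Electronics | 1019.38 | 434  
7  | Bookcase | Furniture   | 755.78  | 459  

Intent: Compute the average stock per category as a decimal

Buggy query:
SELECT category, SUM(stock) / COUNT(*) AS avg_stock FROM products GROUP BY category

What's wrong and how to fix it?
Bug: Both operands are integers, so '/' performs integer division and truncates

Fix: Multiply by 1.0 (or CAST to REAL) to force floating-point division

Corrected query:
SELECT category, SUM(stock) * 1.0 / COUNT(*) AS avg_stock FROM products GROUP BY category

Result:
category    | avg_stock 
------------+-----------
Electronics | 238.333333
Furniture   | 315       
Sports      | 185.5     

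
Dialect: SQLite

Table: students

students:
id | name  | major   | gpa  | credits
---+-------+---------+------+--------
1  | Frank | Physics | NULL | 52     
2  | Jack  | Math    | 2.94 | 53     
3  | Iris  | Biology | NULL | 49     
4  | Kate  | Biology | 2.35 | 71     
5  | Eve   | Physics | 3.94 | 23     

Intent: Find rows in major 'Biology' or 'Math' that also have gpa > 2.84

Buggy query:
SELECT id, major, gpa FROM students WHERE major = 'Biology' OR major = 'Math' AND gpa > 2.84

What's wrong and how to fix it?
Bug: AND binds tighter than OR, so this parses as major = 'Biology' OR (major = 'Math' AND gpa > 2.84)

Fix: Add parentheses around the OR so the AND applies to both alternatives

Corrected query:
SELECT id, major, gpa FROM students WHERE (major = 'Biology' OR major = 'Math') AND gpa > 2.84

Result:
id | major | gpa 
---+-------+-----
2  | Math  | 2.94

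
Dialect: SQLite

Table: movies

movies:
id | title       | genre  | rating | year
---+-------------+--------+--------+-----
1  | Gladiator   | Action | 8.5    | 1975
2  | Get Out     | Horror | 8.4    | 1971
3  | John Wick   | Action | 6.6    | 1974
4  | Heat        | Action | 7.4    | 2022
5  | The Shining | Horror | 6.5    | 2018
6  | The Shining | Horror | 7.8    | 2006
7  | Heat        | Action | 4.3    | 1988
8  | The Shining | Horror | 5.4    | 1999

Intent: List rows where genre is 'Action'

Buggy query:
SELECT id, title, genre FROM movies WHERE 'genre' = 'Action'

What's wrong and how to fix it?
Bug: Single quotes denote string literals in SQL; the column name is being compared as a constant string

Fix: Remove the quotes around the column name (or use double quotes for an identifier)

Corrected query:
SELECT id, title, genre FROM movies WHERE genre = 'Action'

Result:
id | title     | genre 
---+-----------+-------
1  | Gladiator | Action
3  | John Wick | Action
4  | Heat      | Action
7  | Heat      | Action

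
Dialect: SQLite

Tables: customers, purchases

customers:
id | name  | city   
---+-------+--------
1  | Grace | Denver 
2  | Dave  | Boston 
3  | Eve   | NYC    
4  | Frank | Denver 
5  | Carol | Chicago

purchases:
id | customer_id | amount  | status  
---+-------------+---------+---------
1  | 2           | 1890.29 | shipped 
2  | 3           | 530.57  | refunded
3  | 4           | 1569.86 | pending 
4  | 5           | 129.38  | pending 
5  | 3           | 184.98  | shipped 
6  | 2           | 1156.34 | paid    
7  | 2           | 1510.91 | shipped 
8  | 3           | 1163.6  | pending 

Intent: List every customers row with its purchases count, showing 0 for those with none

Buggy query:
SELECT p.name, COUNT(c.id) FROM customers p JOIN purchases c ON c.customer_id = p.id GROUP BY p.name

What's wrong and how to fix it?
Bug: An inner join excludes parents with zero children

Fix: Use LEFT JOIN so parents without children still appear (COUNT(c.id) gives 0)

Corrected query:
SELECT p.name, COUNT(c.id) FROM customers p LEFT JOIN purchases c ON c.customer_id = p.id GROUP BY p.name

Result:
name  | COUNT(c.id)
------+------------
Carol | 1          
Dave  | 3          
Eve   | 3          
Frank | 1          
Grace | 0          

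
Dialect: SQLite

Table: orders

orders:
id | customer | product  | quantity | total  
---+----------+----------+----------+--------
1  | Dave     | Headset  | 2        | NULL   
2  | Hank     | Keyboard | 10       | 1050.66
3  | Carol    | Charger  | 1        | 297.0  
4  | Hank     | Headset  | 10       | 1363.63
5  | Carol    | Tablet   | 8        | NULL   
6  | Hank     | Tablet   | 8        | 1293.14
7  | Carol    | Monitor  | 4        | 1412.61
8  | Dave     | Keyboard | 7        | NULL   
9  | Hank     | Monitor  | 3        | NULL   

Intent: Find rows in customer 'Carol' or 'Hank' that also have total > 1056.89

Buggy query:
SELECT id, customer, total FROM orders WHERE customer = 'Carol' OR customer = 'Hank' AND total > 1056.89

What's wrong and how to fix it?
Bug: AND binds tighter than OR, so this parses as customer = 'Carol' OR (customer = 'Hank' AND total > 1056.89)

Fix: Add parentheses around the OR so the AND applies to both alternatives

Corrected query:
SELECT id, customer, total FROM orders WHERE (customer = 'Carol' OR customer = 'Hank') AND total > 1056.89

Result:
id | customer | total  
---+----------+--------
4  | Hank     | 1363.63
6  | Hank     | 1293.14
7  | Carol    | 1412.61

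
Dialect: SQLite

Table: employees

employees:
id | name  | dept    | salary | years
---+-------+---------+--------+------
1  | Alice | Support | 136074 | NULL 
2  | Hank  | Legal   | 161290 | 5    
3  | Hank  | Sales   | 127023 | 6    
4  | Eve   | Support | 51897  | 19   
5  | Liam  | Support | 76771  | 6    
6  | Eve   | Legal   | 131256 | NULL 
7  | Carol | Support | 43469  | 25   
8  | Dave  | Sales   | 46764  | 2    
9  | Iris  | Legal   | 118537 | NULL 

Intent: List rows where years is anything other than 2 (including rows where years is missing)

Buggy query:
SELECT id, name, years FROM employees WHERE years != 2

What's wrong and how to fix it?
Bug: 'years != 2' is unknown when years is NULL, so NULL rows are silently excluded

Fix: Handle NULL separately with IS NULL alongside the inequality

Corrected query:
SELECT id, name, years FROM employees WHERE years != 2 OR years IS NULL

Result:
id | name  | years
---+-------+------
1  | Alice | NULL 
2  | Hank  | 5    
3  | Hank  | 6    
4  | Eve   | 19   
5  | Liam  | 6    
6  | Eve   | NULL 
7  | Carol | 25   
9  | Iris  | NULL 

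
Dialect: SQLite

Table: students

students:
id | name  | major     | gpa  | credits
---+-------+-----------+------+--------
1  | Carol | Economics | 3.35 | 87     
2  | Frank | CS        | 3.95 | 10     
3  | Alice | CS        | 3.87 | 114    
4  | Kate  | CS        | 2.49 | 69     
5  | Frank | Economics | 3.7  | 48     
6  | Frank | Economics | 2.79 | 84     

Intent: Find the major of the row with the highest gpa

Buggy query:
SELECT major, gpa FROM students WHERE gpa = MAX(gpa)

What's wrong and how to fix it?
Bug: MAX(gpa) is an aggregate and cannot be used directly in WHERE

Fix: Use a subquery: WHERE gpa = (SELECT MAX(gpa) FROM students)

Corrected query:
SELECT major, gpa FROM students WHERE gpa = (SELECT MAX(gpa) FROM students)

Result:
major | gpa 
------+-----
CS    | 3.95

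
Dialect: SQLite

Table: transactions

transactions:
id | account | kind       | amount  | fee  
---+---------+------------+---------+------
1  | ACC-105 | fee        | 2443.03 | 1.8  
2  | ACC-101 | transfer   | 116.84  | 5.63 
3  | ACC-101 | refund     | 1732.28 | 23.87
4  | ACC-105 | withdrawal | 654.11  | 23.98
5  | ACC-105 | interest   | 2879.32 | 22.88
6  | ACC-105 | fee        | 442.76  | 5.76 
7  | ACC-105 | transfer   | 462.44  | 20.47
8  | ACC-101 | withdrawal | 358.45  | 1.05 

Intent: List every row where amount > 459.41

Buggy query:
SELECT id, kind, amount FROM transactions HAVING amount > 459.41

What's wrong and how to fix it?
Bug: This is a non-aggregate query (no GROUP BY, no aggregates), so in SQLite the HAVING clause is invalid here; a row-level condition belongs in WHERE

Fix: Replace HAVING with WHERE since the condition applies to individual rows

Corrected query:
SELECT id, kind, amount FROM transactions WHERE amount > 459.41

Result:
id | kind       | amount 
---+------------+--------
1  | fee        | 2443.03
3  | refund     | 1732.28
4  | withdrawal | 654.11 
5  | interest   | 2879.32
7  | transfer   | 462.44 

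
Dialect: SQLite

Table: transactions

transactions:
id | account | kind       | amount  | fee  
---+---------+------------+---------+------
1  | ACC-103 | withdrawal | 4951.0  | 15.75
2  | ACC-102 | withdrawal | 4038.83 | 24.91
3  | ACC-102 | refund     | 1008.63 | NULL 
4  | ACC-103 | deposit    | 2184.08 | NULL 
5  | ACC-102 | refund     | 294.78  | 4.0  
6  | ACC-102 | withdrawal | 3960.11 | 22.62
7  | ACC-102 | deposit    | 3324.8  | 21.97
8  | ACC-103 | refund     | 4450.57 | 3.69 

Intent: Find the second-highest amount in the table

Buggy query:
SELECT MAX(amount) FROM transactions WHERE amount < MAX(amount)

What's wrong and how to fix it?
Bug: The inner MAX is an aggregate inside WHERE, which is not allowed

Fix: Put the inner MAX in a scalar subquery

Corrected query:
SELECT MAX(amount) FROM transactions WHERE amount < (SELECT MAX(amount) FROM transactions)

Result:
MAX(amount)
-----------
4450.57    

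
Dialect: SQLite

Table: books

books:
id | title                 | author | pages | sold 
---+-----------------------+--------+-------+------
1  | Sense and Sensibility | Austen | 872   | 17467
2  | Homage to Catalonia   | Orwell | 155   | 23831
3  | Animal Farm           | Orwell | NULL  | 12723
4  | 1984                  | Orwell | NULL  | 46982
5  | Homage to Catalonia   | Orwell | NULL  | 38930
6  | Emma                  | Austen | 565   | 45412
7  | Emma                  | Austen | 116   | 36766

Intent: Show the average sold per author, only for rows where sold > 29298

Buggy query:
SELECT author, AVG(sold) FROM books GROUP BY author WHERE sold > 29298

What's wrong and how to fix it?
Bug: WHERE cannot follow GROUP BY

Fix: Move the WHERE clause before GROUP BY

Corrected query:
SELECT author, AVG(sold) FROM books WHERE sold > 29298 GROUP BY author

Result:
author | AVG(sold)
-------+----------
Austen | 41089    
Orwell | 42956    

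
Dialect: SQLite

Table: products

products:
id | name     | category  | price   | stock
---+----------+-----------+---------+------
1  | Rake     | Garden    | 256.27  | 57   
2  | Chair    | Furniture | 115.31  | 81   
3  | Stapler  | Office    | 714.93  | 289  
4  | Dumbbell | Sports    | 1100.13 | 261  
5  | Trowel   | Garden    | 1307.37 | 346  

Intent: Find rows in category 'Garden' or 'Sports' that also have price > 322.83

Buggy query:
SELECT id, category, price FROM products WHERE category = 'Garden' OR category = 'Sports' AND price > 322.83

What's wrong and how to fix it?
Bug: Without parentheses, AND is evaluated before OR, so the price filter only applies to the 'Sports' branch

Fix: Group the OR with parentheses (or use IN), then AND the threshold

Corrected query:
SELECT id, category, price FROM products WHERE (category = 'Garden' OR category = 'Sports') AND price > 322.83

Result:
id | category | price  
---+----------+--------
4  | Sports   | 1100.13
5  | Garden   | 1307.37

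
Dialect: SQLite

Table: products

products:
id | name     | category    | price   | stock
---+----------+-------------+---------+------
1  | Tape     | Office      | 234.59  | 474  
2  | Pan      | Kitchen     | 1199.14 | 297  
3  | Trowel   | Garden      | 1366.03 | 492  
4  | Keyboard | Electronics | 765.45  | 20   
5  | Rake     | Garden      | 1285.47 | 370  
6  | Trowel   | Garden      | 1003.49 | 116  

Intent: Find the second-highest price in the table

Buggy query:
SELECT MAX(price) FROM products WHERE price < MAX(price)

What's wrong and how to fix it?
Bug: MAX(price) on the right of the comparison is an aggregate-in-WHERE error

Fix: Put the inner MAX in a scalar subquery

Corrected query:
SELECT MAX(price) FROM products WHERE price < (SELECT MAX(price) FROM products)

Result:
MAX(price)
----------
1285.47   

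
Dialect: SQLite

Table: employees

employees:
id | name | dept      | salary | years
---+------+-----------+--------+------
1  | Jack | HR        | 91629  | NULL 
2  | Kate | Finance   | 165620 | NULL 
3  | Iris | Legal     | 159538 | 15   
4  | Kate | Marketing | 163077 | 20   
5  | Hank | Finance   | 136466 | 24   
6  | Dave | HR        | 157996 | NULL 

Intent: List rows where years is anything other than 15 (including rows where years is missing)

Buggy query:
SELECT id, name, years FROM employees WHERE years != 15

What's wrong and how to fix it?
Bug: Inequality against NULL is unknown, not true; rows with NULL are dropped

Fix: Add an explicit OR years IS NULL to include the missing-value rows

Corrected query:
SELECT id, name, years FROM employees WHERE years != 15 OR years IS NULL

Result:
id | name | years
---+------+------
1  | Jack | NULL 
2  | Kate | NULL 
4  | Kate | 20   
5  | Hank | 24   
6  | Dave | NULL 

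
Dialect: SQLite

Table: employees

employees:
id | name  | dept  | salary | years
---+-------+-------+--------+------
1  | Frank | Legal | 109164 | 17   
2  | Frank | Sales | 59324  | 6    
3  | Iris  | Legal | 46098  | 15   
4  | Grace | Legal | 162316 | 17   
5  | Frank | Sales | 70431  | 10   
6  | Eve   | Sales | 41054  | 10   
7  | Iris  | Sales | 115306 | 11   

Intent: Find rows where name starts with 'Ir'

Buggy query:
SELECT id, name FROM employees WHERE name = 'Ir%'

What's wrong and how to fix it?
Bug: '=' compares the literal string including the % character; pattern matching needs LIKE

Fix: Use LIKE for wildcard pattern matching

Corrected query:
SELECT id, name FROM employees WHERE name LIKE 'Ir%'

Result:
id | name
---+-----
3  | Iris
7  | Iris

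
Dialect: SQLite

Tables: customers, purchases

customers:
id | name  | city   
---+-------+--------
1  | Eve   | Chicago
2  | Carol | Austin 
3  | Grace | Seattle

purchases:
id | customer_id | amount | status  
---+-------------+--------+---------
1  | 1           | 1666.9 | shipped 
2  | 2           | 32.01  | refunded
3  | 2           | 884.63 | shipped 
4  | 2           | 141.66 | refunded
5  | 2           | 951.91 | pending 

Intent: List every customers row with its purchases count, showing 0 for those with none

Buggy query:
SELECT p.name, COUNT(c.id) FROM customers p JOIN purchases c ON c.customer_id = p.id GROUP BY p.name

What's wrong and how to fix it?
Bug: An inner join excludes parents with zero children

Fix: Switch to LEFT JOIN to retain unmatched parent rows

Corrected query:
SELECT p.name, COUNT(c.id) FROM customers p LEFT JOIN purchases c ON c.customer_id = p.id GROUP BY p.name

Result:
name  | COUNT(c.id)
------+------------
Carol | 4          
Eve   | 1          
Grace | 0          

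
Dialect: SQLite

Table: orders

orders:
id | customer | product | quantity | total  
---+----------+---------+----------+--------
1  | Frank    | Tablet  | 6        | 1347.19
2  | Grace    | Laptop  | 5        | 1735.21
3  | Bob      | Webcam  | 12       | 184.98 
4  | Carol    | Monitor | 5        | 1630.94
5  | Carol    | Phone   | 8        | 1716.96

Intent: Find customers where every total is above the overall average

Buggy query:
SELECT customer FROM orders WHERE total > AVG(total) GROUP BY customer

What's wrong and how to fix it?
Bug: WHERE evaluates per row before aggregation, so AVG() is unavailable

Fix: Use a subquery for AVG and a HAVING MIN(...) filter so the condition holds for every row in the group

Corrected query:
SELECT customer FROM orders GROUP BY customer HAVING MIN(total) > (SELECT AVG(total) FROM orders)

Result:
customer
--------
Carol   
Frank   
Grace   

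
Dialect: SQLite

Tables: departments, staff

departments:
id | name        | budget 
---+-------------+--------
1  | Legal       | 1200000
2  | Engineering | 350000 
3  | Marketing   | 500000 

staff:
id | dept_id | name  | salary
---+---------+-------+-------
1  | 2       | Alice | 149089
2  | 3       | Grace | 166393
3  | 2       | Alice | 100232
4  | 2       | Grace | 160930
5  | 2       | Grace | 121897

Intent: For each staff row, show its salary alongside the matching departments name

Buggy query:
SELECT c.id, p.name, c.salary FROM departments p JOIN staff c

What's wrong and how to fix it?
Bug: Missing join condition: each staff row is matched to all departments rows instead of just its own

Fix: Specify the join condition linking the foreign key to the parent id

Corrected query:
SELECT c.id, p.name, c.salary FROM departments p JOIN staff c ON c.dept_id = p.id

Result:
id | name        | salary
---+-------------+-------
1  | Engineering | 149089
2  | Marketing   | 166393
3  | Engineering | 100232
4  | Engineering | 160930
5  | Engineering | 121897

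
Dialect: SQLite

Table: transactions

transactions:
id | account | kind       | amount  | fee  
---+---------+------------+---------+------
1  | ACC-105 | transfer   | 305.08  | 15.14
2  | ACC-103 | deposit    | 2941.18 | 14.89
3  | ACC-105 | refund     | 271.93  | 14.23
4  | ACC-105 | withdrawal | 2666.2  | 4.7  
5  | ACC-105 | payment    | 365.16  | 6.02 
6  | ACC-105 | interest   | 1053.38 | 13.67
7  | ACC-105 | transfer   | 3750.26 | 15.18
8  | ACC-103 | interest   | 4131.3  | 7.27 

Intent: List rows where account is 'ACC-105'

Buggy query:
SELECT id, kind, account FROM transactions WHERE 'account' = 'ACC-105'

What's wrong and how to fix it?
Bug: Single quotes denote string literals in SQL; the column name is being compared as a constant string

Fix: Remove the quotes around the column name (or use double quotes for an identifier)

Corrected query:
SELECT id, kind, account FROM transactions WHERE account = 'ACC-105'

Result:
id | kind       | account
---+------------+--------
1  | transfer   | ACC-105
3  | refund     | ACC-105
4  | withdrawal | ACC-105
5  | payment    | ACC-105
6  | interest   | ACC-105
7  | transfer   | ACC-105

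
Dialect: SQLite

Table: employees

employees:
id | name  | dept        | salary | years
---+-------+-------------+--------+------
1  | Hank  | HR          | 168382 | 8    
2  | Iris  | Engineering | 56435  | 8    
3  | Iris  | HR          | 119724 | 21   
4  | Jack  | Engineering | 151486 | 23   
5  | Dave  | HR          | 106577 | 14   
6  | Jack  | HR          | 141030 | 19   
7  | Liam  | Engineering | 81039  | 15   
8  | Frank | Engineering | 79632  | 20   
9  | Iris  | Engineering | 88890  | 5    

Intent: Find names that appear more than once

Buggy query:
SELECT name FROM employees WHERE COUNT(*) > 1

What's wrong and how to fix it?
Bug: WHERE can't reference COUNT(*); aggregates are computed after WHERE

Fix: Group first, then use HAVING for the count condition

Corrected query:
SELECT name FROM employees GROUP BY name HAVING COUNT(*) > 1

Result:
name
----
Iris
Jack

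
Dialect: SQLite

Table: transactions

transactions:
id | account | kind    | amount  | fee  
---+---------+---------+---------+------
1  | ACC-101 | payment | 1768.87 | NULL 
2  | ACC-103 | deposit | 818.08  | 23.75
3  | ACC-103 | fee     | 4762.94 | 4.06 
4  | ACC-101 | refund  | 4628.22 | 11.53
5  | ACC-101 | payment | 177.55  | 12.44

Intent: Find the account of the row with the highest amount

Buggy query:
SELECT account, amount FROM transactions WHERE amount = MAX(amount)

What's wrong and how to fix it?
Bug: WHERE is evaluated per row; an aggregate over the whole table isn't defined there

Fix: Wrap MAX in a scalar subquery so WHERE compares against a single value

Corrected query:
SELECT account, amount FROM transactions WHERE amount = (SELECT MAX(amount) FROM transactions)

Result:
account | amount 
--------+--------
ACC-103 | 4762.94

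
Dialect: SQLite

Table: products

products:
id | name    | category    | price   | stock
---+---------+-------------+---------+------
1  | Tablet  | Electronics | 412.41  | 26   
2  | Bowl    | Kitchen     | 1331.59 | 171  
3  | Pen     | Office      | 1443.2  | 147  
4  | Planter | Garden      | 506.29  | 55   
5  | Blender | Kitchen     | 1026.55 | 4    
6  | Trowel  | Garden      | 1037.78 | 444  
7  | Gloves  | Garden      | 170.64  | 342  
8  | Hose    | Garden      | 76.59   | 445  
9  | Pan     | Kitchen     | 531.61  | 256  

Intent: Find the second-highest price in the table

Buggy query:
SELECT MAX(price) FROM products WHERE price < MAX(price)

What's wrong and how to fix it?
Bug: MAX(price) on the right of the comparison is an aggregate-in-WHERE error

Fix: Compute the overall MAX in a subquery, then take MAX of rows below it

Corrected query:
SELECT MAX(price) FROM products WHERE price < (SELECT MAX(price) FROM products)

Result:
MAX(price)
----------
1331.59   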